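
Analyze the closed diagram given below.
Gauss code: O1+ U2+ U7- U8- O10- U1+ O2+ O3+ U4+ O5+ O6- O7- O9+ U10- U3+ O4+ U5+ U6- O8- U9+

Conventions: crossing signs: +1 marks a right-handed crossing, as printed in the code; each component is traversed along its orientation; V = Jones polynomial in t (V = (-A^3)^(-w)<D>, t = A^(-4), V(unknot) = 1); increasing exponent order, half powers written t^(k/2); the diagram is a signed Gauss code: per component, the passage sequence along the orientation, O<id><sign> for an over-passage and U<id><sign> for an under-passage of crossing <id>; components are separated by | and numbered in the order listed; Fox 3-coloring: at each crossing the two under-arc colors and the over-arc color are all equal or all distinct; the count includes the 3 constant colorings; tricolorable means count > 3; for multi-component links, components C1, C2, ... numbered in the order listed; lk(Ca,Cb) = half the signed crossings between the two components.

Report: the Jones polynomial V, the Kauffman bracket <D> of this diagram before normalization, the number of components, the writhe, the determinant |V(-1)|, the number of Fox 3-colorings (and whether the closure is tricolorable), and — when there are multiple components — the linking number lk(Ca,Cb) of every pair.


V(t) = t^-1 - 1 + 2t - 2t^2 + 2t^3 - 2t^4 + t^5
bracket: A^-14 - 2A^-10 + 2A^-6 - 2A^-2 + 2A^2 - A^6 + A^10, w = +2
1 component, writhe +2, over 10 crossings
det 11, colorings 3 of 3^10 — not tricolorable
observation: V spans 6 powers of t: at least 6 crossings in any diagram


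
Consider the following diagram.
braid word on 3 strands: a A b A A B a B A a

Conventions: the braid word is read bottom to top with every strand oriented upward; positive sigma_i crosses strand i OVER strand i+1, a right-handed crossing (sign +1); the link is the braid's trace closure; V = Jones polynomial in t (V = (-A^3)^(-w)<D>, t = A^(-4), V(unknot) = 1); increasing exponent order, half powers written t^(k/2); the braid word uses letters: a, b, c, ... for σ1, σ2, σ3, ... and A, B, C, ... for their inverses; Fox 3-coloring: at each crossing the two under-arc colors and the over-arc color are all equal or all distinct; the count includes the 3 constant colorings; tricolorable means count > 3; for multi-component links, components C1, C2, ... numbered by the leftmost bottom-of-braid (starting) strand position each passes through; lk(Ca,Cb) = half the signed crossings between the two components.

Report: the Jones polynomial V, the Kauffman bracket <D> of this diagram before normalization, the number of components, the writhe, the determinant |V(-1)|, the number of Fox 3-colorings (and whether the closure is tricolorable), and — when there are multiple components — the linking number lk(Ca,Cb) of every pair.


V(t) = 1
bracket: A^-6, w = -2
1 component, writhe -2, over 10 crossings
det 1, colorings 3 of 3^10 — not tricolorable
observation: |V(-1)| = 1: so not tricolorable, since 3 does not divide 1


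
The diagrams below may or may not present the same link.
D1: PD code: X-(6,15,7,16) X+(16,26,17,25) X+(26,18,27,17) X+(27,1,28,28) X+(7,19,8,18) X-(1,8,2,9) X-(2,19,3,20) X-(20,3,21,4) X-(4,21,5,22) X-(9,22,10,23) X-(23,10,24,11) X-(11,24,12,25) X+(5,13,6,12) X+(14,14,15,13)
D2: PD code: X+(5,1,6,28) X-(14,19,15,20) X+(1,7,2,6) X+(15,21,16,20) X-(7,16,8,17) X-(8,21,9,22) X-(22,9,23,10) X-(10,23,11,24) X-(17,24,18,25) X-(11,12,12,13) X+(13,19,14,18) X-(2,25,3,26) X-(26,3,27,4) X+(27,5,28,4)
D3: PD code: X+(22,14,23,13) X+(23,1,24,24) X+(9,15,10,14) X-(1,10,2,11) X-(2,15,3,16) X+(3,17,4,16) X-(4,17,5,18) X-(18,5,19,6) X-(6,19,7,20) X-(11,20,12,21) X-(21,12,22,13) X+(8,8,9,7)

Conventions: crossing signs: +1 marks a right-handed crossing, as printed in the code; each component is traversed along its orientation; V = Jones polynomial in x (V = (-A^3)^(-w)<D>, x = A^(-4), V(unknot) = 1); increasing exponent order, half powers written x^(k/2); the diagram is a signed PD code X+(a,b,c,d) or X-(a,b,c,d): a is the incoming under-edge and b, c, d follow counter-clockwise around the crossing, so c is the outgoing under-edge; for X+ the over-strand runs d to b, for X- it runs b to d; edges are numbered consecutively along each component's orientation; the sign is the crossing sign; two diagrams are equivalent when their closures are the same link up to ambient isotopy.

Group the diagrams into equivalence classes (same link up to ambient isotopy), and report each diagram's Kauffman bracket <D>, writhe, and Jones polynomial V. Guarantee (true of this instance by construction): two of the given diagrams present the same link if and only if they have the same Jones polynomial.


classes: {D1, D2, D3}
V(D1) = -x^-6 + x^-5 - x^-4 + 2x^-3 - x^-2 + x^-1  [14 crossings, <D> = A^-2 - A^2 + 2A^6 - A^10 + A^14 - A^18, w = -2]
V(D2) = -x^-6 + x^-5 - x^-4 + 2x^-3 - x^-2 + x^-1  (w -4, c 14, <D> = A^-8 - A^-4 + 2 - A^4 + A^8 - A^12)
V(D3) = -x^-6 + x^-5 - x^-4 + 2x^-3 - x^-2 + x^-1  [12 crossings, <D> = A^-2 - A^2 + 2A^6 - A^10 + A^14 - A^18, w = -2]
note: all 3 diagrams share one V(x), hence one class


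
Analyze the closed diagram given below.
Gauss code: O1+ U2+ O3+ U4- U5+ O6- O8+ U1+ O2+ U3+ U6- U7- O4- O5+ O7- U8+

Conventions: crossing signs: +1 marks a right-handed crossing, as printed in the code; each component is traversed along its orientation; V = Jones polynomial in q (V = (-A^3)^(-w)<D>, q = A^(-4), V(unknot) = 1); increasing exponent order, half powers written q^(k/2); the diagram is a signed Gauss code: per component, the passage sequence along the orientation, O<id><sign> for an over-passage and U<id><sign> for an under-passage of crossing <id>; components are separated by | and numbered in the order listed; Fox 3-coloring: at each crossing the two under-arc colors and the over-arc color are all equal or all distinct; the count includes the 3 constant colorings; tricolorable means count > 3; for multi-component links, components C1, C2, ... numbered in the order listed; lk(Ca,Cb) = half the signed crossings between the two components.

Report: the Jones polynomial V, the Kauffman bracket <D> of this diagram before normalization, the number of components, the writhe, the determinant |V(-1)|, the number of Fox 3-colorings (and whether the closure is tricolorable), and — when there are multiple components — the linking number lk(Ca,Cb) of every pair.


Jones polynomial: V(q) = q + q^3 - q^4
<D> = -A^-10 + A^-6 + A^2; writhe +2
components 1, writhe +2 (8 crossings)
3-colorings: 9 of 3^8, det 3 — tricolorable
note: V spans 3 powers of q: at least 3 crossings in any diagram


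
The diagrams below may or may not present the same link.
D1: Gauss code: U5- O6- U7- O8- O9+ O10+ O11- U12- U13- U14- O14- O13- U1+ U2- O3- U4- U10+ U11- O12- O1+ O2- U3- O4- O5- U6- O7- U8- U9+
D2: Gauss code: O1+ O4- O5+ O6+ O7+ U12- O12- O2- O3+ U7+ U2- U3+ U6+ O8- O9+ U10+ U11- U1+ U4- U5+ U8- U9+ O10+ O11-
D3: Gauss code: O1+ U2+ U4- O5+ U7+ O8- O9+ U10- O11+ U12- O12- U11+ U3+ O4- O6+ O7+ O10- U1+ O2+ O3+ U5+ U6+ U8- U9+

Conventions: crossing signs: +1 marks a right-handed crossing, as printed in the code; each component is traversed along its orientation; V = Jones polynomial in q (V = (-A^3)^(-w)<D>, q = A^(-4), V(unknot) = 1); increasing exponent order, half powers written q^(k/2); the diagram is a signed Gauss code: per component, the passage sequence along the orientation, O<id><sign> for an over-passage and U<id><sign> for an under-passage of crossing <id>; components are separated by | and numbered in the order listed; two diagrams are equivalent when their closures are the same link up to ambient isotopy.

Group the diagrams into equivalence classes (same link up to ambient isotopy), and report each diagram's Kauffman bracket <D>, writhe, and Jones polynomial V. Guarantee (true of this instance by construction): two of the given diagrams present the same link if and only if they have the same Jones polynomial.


grouping into links: {D1} | {D2} | {D3}
V(D1) = q^-8 - 2q^-7 + q^-6 - 2q^-5 + 2q^-4 + q^-2  (w -8, c 14, <D> = A^-16 + 2A^-8 - 2A^-4 + 1 - 2A^4 + A^8)
V(D2) = 1  (w +2, c 12, <D> = A^6)
D3 (bracket -A^-12 + A^-8 - A^-4 + 2 - A^4 + A^8; 12 crossings at w = +4): V = q - q^2 + 2q^3 - q^4 + q^5 - q^6
why: comparing 3 Jones polynomials yields 3 groups


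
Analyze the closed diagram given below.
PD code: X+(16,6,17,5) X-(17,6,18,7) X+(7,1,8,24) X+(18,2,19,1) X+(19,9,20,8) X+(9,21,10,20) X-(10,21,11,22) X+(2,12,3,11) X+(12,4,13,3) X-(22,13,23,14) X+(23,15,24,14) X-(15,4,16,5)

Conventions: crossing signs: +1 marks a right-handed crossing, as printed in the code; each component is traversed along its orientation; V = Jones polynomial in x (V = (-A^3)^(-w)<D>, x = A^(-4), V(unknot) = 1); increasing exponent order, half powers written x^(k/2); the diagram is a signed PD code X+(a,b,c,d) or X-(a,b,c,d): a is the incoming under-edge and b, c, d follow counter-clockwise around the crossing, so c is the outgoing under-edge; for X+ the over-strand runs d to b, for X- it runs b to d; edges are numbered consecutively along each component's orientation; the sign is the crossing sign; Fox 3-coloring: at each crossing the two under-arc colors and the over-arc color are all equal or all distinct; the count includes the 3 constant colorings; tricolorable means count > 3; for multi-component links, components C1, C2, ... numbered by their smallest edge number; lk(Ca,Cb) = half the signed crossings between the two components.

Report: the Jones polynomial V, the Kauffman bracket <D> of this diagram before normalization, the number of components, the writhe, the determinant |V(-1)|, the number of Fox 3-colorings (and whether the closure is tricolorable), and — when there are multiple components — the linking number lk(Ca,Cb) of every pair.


V = x + x^3 - x^4
<D> = -A^-4 + 1 + A^8 (w = +4)
1 component over 12 crossings, w = +4
9 Fox colorings among 3^12, |V(-1)| = 3: tricolorable
why: V spans 3 powers of x: at least 3 crossings in any diagram


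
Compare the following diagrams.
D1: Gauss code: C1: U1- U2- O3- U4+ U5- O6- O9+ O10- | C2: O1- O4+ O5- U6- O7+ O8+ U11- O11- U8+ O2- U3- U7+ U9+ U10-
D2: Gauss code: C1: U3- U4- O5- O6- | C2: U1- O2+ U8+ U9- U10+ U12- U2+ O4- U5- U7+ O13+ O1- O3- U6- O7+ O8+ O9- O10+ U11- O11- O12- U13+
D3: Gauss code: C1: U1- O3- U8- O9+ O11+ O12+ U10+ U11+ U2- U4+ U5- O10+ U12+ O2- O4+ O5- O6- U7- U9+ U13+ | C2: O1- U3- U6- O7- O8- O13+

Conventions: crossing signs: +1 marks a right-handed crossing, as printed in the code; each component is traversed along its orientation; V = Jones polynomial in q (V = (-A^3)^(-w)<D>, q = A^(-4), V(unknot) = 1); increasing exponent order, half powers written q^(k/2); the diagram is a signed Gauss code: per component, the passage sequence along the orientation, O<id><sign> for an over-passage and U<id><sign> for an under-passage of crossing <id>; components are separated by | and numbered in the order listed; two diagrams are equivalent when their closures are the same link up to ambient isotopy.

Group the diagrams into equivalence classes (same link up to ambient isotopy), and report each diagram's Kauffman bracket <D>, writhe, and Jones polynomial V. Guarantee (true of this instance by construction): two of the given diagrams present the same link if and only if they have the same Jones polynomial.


equivalence classes: {D1, D2, D3}
D1 (bracket A^-7 - A^-3 + A + A^9; 11 crossings at w = -3): V = -q^(-9/2) - q^(-5/2) + q^(-3/2) - q^(-1/2)
V(D2) = -q^(-9/2) - q^(-5/2) + q^(-3/2) - q^(-1/2)  [13 crossings, <D> = A^-7 - A^-3 + A + A^9, w = -3]
V(D3) = -q^(-9/2) - q^(-5/2) + q^(-3/2) - q^(-1/2)  [13 crossings, <D> = A^-1 - A^3 + A^7 + A^15, w = -1]
key observation: all 3 diagrams share one V(q), hence one class


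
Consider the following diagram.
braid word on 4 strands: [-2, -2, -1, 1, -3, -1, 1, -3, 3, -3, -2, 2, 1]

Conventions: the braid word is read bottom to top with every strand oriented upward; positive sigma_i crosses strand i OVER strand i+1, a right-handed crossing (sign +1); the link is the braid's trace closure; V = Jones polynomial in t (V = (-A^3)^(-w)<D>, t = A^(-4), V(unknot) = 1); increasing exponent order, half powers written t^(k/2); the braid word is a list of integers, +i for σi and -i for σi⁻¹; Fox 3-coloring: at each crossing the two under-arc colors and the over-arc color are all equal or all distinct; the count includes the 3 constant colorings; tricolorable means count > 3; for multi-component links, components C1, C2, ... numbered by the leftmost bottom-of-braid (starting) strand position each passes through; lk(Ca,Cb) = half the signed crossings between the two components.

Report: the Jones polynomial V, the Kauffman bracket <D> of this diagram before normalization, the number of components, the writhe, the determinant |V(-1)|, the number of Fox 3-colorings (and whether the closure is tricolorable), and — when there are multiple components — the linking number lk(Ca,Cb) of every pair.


V(t) = t^-5 + 2t^-3 + t^-1
bracket: -A^-5 - 2A^3 - A^11, w = -3
3 components, writhe -3, over 13 crossings
lk(C1,C2) = -1
linking number lk(C1,C3) = 0
lk(C2,C3): -1
det 4, colorings 3 of 3^13 — not tricolorable
observation: free reduction leaves σ2⁻¹ σ2⁻¹ σ3⁻¹ σ3⁻¹ σ1 of the original 13 letters


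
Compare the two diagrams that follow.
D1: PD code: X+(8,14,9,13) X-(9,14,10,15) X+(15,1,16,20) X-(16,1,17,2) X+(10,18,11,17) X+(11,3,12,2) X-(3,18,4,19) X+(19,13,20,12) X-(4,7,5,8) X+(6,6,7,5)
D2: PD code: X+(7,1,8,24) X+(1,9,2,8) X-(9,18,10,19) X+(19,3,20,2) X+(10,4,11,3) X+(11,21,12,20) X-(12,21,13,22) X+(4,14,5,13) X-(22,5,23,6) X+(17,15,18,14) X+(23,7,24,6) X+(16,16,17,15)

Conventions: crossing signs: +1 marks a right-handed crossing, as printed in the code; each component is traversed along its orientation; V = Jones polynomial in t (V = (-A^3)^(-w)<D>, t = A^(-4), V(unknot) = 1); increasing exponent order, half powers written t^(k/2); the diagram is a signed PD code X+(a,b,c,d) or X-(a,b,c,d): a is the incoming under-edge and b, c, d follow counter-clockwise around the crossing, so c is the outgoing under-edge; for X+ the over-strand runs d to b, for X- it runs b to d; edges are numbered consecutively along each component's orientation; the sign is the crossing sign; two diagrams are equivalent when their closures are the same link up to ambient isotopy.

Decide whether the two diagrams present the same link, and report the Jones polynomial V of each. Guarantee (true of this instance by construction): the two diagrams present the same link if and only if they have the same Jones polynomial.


equivalent: no
V(D1) = 1  (w +2, c 10, <D> = A^6)
D2 (bracket -A^-6 + A^-2 - A^2 + 2A^6 - A^10 + A^14; 12 crossings at w = +6): V = t - t^2 + 2t^3 - t^4 + t^5 - t^6
why: V(t) takes 2 values over 2 diagrams, fixing the grouping


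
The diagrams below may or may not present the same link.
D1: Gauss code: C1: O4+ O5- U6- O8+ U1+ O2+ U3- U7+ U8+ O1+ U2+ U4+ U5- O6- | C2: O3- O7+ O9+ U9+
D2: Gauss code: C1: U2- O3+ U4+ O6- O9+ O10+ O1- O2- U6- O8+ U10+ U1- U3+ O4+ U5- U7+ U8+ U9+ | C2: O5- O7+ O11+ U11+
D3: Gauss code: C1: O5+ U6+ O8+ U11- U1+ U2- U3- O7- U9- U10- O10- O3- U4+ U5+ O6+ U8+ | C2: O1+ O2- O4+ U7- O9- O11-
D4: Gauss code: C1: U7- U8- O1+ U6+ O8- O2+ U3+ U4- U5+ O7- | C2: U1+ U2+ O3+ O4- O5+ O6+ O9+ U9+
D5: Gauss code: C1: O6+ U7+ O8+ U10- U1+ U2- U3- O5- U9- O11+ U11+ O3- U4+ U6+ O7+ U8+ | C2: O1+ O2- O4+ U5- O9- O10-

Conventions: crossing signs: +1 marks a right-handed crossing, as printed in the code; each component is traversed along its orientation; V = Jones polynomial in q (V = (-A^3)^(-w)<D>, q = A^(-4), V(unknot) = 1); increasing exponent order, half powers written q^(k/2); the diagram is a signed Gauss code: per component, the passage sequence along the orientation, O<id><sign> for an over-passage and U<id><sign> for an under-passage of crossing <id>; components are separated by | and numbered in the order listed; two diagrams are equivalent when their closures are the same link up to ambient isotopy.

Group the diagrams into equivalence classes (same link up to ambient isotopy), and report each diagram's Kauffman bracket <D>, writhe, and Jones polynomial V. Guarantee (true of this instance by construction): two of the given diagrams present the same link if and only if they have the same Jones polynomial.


grouping into links: {D1, D2} | {D3, D5} | {D4}
V(D1) = -q^(1/2) - q^(3/2) - q^(5/2) + q^(9/2)  (w +3, c 9, <D> = -A^-9 + A^-1 + A^3 + A^7)
V(D2) = -q^(1/2) - q^(3/2) - q^(5/2) + q^(9/2)  (w +3, c 11, <D> = -A^-9 + A^-1 + A^3 + A^7)
D3 (bracket -A^-17 + A^-13 - A^-9 + 2A^-5 + A^3; 11 crossings at w = -1): V = -q^(-3/2) - 2q^(1/2) + q^(3/2) - q^(5/2) + q^(7/2)
V(D4) = -q^(1/2) + q^(3/2) - q^(5/2) - q^(9/2)  [9 crossings, <D> = A^-9 + A^-1 - A^3 + A^7, w = +3]
V(D5) = -q^(-3/2) - 2q^(1/2) + q^(3/2) - q^(5/2) + q^(7/2)  [11 crossings, <D> = -A^-11 + A^-7 - A^-3 + 2A + A^9, w = +1]
key observation: 3 values of V(q) split the 5 diagrams


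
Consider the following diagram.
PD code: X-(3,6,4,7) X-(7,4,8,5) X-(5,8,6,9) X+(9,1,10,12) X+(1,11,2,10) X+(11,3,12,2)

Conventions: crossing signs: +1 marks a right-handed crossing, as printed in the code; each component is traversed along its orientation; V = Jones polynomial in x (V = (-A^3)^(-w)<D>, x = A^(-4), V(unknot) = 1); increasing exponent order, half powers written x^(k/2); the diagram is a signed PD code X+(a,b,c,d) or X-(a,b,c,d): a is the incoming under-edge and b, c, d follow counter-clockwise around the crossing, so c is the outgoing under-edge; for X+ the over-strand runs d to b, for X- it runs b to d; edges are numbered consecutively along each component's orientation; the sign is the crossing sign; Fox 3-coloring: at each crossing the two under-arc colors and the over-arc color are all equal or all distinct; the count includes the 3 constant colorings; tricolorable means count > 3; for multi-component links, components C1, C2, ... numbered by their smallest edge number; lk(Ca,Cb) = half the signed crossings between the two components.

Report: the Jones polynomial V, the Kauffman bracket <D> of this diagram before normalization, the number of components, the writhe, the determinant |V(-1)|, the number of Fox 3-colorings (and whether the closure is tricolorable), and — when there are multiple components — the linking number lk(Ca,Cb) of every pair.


V = -x^-3 + x^-2 - x^-1 + 3 - x + x^2 - x^3
<D> = -A^-12 + A^-8 - A^-4 + 3 - A^4 + A^8 - A^12 (w = 0)
1 component over 6 crossings, w = 0
27 Fox colorings among 3^6, |V(-1)| = 9: tricolorable
why: V is palindromic (span 6, det 9): x -> 1/x fixes it; necessary, not sufficient, for amphichirality


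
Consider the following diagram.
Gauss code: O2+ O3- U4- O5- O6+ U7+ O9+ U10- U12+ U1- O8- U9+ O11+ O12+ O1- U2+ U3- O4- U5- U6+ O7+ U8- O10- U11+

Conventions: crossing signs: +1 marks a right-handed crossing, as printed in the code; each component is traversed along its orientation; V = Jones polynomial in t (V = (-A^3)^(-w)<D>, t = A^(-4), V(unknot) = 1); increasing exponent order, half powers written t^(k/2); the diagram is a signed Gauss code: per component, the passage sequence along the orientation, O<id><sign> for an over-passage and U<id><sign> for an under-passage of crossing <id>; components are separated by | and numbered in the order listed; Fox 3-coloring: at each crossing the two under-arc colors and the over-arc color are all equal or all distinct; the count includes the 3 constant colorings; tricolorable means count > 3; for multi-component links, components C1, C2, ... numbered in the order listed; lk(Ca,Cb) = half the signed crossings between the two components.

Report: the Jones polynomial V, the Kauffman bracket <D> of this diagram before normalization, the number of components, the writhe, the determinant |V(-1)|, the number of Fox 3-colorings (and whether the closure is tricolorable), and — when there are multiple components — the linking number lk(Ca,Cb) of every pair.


V = t^-2 - t^-1 + 1 - t + t^2
<D> = A^-8 - A^-4 + 1 - A^4 + A^8 (w = 0)
1 component over 12 crossings, w = 0
3 Fox colorings among 3^12, |V(-1)| = 5: not tricolorable
why: palindromic: swapping t for 1/t fixes V


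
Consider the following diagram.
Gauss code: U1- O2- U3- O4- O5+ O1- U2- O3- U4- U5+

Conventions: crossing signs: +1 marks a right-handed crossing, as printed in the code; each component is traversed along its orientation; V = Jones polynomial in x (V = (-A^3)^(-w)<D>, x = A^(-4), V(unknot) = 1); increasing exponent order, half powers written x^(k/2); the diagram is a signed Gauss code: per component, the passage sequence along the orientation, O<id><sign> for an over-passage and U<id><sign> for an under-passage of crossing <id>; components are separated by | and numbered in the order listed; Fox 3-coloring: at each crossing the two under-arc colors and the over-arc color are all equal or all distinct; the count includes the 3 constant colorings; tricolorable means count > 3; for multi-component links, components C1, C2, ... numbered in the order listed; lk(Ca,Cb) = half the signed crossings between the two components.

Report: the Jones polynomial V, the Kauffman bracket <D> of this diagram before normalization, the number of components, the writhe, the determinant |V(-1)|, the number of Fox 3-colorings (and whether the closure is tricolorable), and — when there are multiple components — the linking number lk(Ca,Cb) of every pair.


V = -x^-4 + x^-3 + x^-1
<D> = -A^-5 - A^3 + A^7 (w = -3)
1 component over 5 crossings, w = -3
9 Fox colorings among 3^5, |V(-1)| = 3: tricolorable
why: V spans 3 powers of x: at least 3 crossings in any diagram


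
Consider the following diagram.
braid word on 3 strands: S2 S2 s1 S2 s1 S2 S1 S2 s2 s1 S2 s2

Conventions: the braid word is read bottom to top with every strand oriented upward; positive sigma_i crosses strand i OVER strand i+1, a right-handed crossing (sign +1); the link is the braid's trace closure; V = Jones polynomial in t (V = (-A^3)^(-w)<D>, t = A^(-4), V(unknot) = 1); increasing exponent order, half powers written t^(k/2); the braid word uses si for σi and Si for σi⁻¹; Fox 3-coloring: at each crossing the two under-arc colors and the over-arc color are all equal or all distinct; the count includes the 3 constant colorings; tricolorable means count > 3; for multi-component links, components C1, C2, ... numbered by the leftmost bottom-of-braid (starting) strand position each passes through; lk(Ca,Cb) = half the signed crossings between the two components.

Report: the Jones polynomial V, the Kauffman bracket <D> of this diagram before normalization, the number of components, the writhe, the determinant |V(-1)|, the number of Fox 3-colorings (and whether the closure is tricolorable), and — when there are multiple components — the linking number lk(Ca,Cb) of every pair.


V(t) = t^-5 - 2t^-4 + 2t^-3 - 2t^-2 + 2t^-1 - 1 + t
bracket: A^-10 - A^-6 + 2A^-2 - 2A^2 + 2A^6 - 2A^10 + A^14, w = -2
1 component, writhe -2, over 12 crossings
det 11, colorings 3 of 3^12 — not tricolorable
observation: w = -2 (over 12 crossings) is diagram-only; (-A^3)^(2) removes it from V


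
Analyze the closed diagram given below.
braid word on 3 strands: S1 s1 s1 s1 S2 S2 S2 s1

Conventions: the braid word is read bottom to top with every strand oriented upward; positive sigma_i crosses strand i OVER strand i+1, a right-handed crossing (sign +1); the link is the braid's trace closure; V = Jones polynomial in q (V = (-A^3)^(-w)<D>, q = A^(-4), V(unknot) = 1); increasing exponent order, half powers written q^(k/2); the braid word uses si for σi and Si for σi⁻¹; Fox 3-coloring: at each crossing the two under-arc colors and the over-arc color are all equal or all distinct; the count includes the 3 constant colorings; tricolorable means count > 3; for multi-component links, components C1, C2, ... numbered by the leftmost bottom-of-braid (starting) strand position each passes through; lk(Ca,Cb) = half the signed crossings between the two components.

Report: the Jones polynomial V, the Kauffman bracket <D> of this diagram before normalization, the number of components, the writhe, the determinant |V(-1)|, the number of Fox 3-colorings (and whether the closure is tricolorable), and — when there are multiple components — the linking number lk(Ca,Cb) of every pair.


V = -q^-3 + q^-2 - q^-1 + 3 - q + q^2 - q^3
<D> = -A^-12 + A^-8 - A^-4 + 3 - A^4 + A^8 - A^12 (w = 0)
1 component over 8 crossings, w = 0
27 Fox colorings among 3^8, |V(-1)| = 9: tricolorable
why: w = 0 (over 8 crossings) is diagram-only; (-A^3)^(0) removes it from V


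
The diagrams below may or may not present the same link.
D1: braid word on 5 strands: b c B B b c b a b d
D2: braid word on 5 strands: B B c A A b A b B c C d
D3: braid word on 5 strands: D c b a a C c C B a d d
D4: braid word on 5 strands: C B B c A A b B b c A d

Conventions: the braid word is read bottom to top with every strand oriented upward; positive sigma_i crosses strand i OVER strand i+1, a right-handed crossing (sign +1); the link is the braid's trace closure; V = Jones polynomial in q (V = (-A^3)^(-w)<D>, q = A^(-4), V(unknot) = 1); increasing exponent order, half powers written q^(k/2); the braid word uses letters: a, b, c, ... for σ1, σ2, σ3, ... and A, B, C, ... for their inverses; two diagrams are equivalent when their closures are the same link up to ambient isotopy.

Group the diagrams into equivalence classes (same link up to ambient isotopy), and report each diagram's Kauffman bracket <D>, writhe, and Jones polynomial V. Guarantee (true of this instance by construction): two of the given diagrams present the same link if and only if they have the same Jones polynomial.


equivalence classes: {D1} | {D2, D4} | {D3}
D1 (bracket -A^-6 + A^-2 - A^2 + 2A^6 - A^10 + A^14; 10 crossings at w = +6): V = q - q^2 + 2q^3 - q^4 + q^5 - q^6
V(D2) = -q^-6 + q^-5 - q^-4 + 2q^-3 - q^-2 + q^-1  (w -2, c 12, <D> = A^-2 - A^2 + 2A^6 - A^10 + A^14 - A^18)
V(D3) = q + q^3 - q^4  (w +4, c 12, <D> = -A^-4 + 1 + A^8)
D4 (bracket A^-2 - A^2 + 2A^6 - A^10 + A^14 - A^18; 12 crossings at w = -2): V = -q^-6 + q^-5 - q^-4 + 2q^-3 - q^-2 + q^-1
observation: 3 classes among 4 diagrams; unequal V(q) rules out equality


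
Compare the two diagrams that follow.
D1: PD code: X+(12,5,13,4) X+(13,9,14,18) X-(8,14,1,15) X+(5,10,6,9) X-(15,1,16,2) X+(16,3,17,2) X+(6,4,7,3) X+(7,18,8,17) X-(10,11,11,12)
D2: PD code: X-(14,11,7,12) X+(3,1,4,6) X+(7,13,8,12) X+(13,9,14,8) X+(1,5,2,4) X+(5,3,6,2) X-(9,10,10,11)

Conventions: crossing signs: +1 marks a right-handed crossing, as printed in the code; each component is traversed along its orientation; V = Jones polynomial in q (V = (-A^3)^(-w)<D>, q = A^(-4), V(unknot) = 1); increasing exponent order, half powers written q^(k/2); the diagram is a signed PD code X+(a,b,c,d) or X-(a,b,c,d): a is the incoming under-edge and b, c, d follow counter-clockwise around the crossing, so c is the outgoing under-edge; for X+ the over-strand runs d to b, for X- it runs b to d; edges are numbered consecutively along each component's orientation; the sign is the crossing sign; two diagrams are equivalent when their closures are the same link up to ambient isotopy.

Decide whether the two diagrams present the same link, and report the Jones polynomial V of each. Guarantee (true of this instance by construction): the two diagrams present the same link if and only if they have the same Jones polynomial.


equivalent: no
V(D1) = -q^(1/2) - q^(5/2)  (w +3, c 9, <D> = A^-1 + A^7)
V(D2) = -q^(1/2) - q^(3/2) - q^(5/2) + q^(9/2)  (w +3, c 7, <D> = -A^-9 + A^-1 + A^3 + A^7)
why: 2 values of V(q) split the 2 diagrams


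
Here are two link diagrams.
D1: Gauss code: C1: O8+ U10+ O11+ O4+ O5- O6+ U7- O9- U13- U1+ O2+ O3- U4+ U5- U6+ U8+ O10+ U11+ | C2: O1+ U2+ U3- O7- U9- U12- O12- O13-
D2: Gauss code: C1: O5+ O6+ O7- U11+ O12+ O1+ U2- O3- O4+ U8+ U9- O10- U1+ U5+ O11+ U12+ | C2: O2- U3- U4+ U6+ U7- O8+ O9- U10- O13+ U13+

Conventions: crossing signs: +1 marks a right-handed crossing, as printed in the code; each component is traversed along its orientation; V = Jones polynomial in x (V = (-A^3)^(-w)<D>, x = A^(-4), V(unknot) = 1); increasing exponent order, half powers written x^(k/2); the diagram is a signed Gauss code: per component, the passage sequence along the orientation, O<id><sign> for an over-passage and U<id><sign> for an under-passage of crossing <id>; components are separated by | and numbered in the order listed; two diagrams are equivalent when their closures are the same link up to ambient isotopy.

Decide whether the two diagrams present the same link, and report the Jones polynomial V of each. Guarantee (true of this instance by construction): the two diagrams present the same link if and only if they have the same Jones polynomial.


same link: yes
V(D1) = -x^(-3/2) - 2x^(1/2) + x^(3/2) - x^(5/2) + x^(7/2)  [13 crossings, <D> = -A^-11 + A^-7 - A^-3 + 2A + A^9, w = +1]
V(D2) = -x^(-3/2) - 2x^(1/2) + x^(3/2) - x^(5/2) + x^(7/2)  (w +3, c 13, <D> = -A^-5 + A^-1 - A^3 + 2A^7 + A^15)
note: from 13 to 13 crossings by R-moves: one link, two diagrams


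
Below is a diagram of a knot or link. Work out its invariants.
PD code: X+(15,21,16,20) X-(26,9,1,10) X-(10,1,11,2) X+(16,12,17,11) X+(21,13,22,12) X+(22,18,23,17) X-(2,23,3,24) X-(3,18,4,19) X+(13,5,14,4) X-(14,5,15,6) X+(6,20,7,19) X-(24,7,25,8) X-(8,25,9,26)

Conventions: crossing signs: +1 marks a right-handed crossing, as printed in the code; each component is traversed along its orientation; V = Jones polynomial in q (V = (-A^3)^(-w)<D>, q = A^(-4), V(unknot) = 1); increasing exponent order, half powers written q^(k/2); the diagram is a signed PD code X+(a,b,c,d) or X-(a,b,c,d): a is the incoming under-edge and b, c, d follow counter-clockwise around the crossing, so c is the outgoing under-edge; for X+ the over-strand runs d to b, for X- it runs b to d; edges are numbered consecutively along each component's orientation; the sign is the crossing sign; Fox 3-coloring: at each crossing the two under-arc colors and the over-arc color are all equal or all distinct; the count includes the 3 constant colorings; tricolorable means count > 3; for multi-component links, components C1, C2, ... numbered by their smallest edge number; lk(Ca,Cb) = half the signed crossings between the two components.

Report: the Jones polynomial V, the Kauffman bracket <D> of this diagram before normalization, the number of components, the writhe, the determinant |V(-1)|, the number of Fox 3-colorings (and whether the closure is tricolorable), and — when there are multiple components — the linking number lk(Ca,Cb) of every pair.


V(q) = -q^-6 + q^-5 - 2q^-4 + 3q^-3 - 2q^-2 + 3q^-1 - 1 + q - q^2
bracket: A^-11 - A^-7 + A^-3 - 3A + 2A^5 - 3A^9 + 2A^13 - A^17 + A^21, w = -1
1 component, writhe -1, over 13 crossings
det 15, colorings 9 of 3^13 — tricolorable
observation: w = -1 shifts under R1 moves; the (-A^3)^(1) factor cancels that in V


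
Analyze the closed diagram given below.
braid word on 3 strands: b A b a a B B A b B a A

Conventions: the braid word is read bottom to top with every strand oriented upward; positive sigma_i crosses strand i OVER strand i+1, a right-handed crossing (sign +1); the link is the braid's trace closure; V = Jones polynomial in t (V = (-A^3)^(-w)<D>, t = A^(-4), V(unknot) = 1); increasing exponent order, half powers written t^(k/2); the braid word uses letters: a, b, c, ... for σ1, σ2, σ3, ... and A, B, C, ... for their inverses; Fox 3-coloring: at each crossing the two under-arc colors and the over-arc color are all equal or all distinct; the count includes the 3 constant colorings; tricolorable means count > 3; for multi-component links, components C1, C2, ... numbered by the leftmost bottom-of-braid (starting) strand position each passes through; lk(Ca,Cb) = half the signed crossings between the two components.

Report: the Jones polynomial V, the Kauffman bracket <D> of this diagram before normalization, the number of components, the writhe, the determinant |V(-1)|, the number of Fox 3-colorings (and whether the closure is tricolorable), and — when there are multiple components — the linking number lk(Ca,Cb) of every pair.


V(t) = -t^-3 + 2t^-2 - 2t^-1 + 3 - 2t + 2t^2 - t^3
bracket: -A^-12 + 2A^-8 - 2A^-4 + 3 - 2A^4 + 2A^8 - A^12, w = 0
1 component, writhe 0, over 12 crossings
det 13, colorings 3 of 3^12 — not tricolorable
observation: V is palindromic (span 6, det 13): t -> 1/t fixes it; necessary, not sufficient, for amphichirality


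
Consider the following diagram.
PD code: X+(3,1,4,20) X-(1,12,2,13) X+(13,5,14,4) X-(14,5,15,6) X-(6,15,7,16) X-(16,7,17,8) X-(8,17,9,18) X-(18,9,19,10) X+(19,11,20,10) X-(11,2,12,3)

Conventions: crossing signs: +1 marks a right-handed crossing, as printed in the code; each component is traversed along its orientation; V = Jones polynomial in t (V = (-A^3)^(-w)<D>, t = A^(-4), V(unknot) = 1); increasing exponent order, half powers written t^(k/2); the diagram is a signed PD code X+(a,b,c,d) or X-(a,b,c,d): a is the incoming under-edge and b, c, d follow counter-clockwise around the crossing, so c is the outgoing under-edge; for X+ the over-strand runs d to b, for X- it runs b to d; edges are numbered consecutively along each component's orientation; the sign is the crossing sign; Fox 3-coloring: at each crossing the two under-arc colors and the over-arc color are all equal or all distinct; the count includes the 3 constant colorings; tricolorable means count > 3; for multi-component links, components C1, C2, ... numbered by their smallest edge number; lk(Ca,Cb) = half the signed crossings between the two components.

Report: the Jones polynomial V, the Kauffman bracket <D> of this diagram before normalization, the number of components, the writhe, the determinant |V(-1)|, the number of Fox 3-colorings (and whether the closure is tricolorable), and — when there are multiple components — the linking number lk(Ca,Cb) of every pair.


V = -t^-6 + t^-5 - t^-4 + 2t^-3 - t^-2 + t^-1
<D> = A^-8 - A^-4 + 2 - A^4 + A^8 - A^12 (w = -4)
1 component over 10 crossings, w = -4
3 Fox colorings among 3^10, |V(-1)| = 7: not tricolorable
why: |V(-1)| = 7: so not tricolorable, since 3 does not divide 7


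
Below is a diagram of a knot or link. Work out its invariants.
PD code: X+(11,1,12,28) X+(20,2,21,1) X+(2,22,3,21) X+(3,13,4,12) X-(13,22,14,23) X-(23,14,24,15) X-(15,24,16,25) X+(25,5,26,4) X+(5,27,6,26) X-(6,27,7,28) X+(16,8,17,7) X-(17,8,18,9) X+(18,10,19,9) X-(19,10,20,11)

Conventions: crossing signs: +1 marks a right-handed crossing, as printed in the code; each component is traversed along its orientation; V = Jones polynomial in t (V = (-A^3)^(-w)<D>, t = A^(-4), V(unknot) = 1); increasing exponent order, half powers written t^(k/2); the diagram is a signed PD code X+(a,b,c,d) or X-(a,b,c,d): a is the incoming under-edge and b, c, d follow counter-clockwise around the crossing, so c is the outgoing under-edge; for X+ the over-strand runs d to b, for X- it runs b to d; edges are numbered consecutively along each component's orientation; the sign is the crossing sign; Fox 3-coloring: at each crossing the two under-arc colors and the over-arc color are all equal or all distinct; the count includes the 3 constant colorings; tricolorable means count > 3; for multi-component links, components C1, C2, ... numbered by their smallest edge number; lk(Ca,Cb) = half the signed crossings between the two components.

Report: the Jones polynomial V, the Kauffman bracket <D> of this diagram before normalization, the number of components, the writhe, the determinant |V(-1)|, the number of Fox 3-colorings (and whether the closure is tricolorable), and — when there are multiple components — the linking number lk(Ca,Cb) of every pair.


V = -t^-1 + 2 - t + 2t^2 - t^3 + t^4 - t^5
<D> = -A^-14 + A^-10 - A^-6 + 2A^-2 - A^2 + 2A^6 - A^10 (w = +2)
1 component over 14 crossings, w = +2
9 Fox colorings among 3^14, |V(-1)| = 9: tricolorable
why: V spans 6 powers of t: at least 6 crossings in any diagram


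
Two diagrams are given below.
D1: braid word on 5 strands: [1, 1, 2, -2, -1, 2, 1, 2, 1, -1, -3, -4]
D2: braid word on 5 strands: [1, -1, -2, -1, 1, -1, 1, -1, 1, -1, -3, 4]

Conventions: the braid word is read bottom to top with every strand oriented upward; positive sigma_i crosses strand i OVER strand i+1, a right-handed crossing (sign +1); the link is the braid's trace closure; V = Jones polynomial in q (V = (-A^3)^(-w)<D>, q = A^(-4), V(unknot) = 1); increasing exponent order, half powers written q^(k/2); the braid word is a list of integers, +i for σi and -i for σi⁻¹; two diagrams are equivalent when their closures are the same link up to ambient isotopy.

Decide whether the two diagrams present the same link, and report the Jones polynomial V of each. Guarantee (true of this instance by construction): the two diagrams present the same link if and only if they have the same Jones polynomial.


equivalent: no
D1 (bracket -A^-10 + A^-6 + A^2; 12 crossings at w = +2): V = q + q^3 - q^4
V(D2) = 1  (w -2, c 12, <D> = A^-6)
key observation: comparing 2 Jones polynomials yields 2 groups


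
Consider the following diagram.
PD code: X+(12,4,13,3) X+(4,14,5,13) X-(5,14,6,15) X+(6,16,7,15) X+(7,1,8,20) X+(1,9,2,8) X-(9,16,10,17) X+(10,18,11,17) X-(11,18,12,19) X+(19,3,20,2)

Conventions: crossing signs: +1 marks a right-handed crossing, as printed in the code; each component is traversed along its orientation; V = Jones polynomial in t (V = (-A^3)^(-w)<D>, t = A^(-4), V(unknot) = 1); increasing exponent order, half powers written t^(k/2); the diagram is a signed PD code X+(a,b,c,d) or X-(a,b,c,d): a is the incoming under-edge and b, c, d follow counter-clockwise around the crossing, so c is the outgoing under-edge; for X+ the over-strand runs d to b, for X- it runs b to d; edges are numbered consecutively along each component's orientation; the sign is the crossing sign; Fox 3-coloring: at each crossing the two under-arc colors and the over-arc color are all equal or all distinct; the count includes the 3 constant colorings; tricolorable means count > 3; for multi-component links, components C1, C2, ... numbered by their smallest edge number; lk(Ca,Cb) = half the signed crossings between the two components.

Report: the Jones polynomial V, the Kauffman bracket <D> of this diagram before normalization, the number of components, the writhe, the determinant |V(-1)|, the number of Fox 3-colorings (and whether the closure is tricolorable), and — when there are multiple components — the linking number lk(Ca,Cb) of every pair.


V(t) = t - t^2 + 2t^3 - t^4 + t^5 - t^6
bracket: -A^-12 + A^-8 - A^-4 + 2 - A^4 + A^8, w = +4
1 component, writhe +4, over 10 crossings
det 7, colorings 3 of 3^10 — not tricolorable
observation: V spans 5 powers of t: at least 5 crossings in any diagram


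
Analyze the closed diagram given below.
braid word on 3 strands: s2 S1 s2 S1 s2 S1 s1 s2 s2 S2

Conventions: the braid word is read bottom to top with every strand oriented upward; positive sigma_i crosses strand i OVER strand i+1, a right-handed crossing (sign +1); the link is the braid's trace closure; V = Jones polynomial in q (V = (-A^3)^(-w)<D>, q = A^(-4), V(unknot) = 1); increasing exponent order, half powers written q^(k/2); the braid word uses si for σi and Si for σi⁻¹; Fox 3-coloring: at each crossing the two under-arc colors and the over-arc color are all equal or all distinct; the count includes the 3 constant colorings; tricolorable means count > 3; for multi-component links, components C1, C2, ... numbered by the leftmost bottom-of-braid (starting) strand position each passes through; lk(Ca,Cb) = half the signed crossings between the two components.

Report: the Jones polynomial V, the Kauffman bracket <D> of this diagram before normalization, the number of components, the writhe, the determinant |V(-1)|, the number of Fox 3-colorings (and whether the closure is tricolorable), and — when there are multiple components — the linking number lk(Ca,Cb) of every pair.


V = q^-1 - 1 + 2q - 2q^2 + 2q^3 - 2q^4 + q^5
<D> = A^-14 - 2A^-10 + 2A^-6 - 2A^-2 + 2A^2 - A^6 + A^10 (w = +2)
1 component over 10 crossings, w = +2
3 Fox colorings among 3^10, |V(-1)| = 11: not tricolorable
why: free reduction leaves σ2 σ1⁻¹ σ2 σ1⁻¹ σ2 σ2 of the original 10 letters
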